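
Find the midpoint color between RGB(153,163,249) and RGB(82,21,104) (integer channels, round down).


Midpoint: each channel = ⌊(C₁+C₂)/2⌋
R: ⌊(153+82)/2⌋ = 117
G: ⌊(163+21)/2⌋ = 92
B: ⌊(249+104)/2⌋ = 176
= RGB(117, 92, 176)


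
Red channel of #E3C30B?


Color: #E3C30B
R = E3 = 227
G = C3 = 195
B = 0B = 11
Red = 227


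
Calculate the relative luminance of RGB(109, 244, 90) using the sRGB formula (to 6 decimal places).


Linearize each channel (sRGB transfer function): c = v/255; c_lin = c/12.92 if c ≤ 0.04045, else ((c+0.055)/1.055)^2.4
  R: 109/255 ≈ 0.427451 > 0.04045 → ((0.427451+0.055)/1.055)^2.4 ≈ 0.152926
  G: 244/255 ≈ 0.956863 > 0.04045 → ((0.956863+0.055)/1.055)^2.4 ≈ 0.904661
  B: 90/255 ≈ 0.352941 > 0.04045 → ((0.352941+0.055)/1.055)^2.4 ≈ 0.102242
R_lin = 0.152926, G_lin = 0.904661, B_lin = 0.102242
L = 0.2126×R + 0.7152×G + 0.0722×B
L = 0.2126×0.152926 + 0.7152×0.904661 + 0.0722×0.102242
L ≈ 0.686908


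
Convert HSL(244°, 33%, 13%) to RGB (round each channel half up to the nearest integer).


H=244°, S=0.33, L=0.13
C = (1-|2L-1|)×S = (1-|-0.74|)×0.33 = 0.0858
H' = H/60 = 244/60 ≈ 4.0667; X = C×(1-|H' mod 2 - 1|) = 0.00572
m = L - C/2 = 0.13 - 0.0429 = 0.0871
Sector ⌊H'⌋ = 4 → (R',G',B') = (0.00572, 0.0, 0.0858)
RGB = ((R'+m)×255, (G'+m)×255, (B'+m)×255) = (23.6691, 22.2105, 44.0895)
Round half up → RGB(24, 22, 44)


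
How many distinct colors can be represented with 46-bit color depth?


Colors = 2^bits = 2^46
= 70,368,744,177,664 colors


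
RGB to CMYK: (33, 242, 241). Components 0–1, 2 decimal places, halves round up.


R'=33/255≈0.1294, G'=242/255≈0.9490, B'=241/255≈0.9451
K = 1 - max(R',G',B') = 1 - 242/255 = 13/255 = 0.05098… → 0.05
(1-R'-K)/(1-K) simplifies to (max-R)/max with max = 242:
C = (242-33)/242 = 209/242 = 0.86363… → 0.86
M = (242-242)/242 = 0/242 = 0 → 0.00
Y = (242-241)/242 = 1/242 = 0.00413… → 0.00
= CMYK(0.86, 0.00, 0.00, 0.05)


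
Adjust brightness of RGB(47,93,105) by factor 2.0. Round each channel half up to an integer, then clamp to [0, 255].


Multiply each channel by 2.0, round half up, clamp to [0, 255]
R: 47×2.0 = 94
G: 93×2.0 = 186
B: 105×2.0 = 210
= RGB(94, 186, 210)


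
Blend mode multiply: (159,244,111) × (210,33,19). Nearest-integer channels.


Multiply: C = A×B/255, rounded to nearest integer
R: 159×210/255 = 33390/255 ≈ 130.941 → 131
G: 244×33/255 = 8052/255 ≈ 31.576 → 32
B: 111×19/255 = 2109/255 ≈ 8.271 → 8
= RGB(131, 32, 8)


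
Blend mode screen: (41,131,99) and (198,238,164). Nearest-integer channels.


Screen: C = 255 - (255-A)×(255-B)/255, rounded to nearest integer
R: 255 - (255-41)×(255-198)/255 = 255 - 12198/255 ≈ 255 - 47.835 = 207.165 → 207
G: 255 - (255-131)×(255-238)/255 = 255 - 2108/255 ≈ 255 - 8.267 = 246.733 → 247
B: 255 - (255-99)×(255-164)/255 = 255 - 14196/255 ≈ 255 - 55.671 = 199.329 → 199
= RGB(207, 247, 199)


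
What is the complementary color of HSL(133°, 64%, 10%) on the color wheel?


Complement = opposite side of color wheel = hue + 180°
H' = (133 + 180) mod 360 = 313°
S and L unchanged.
= HSL(313°, 64%, 10%)


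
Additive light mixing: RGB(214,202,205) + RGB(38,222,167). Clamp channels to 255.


Additive: each channel = min(255, C₁+C₂)
R: 214+38 = 252 → 252
G: 202+222 = 424 → 255
B: 205+167 = 372 → 255
= RGB(252, 255, 255)


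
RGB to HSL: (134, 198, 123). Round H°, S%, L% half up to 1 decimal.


Normalize: R'=134/255≈0.5255, G'=198/255≈0.7765, B'=123/255≈0.4824
Max=198/255, Min=123/255, Δ=Max-Min=75/255
L = (Max+Min)/2 = (198+123)/510 = 321/510 = 0.62941… → L = 62.9%
L > 0.5 → S = Δ/(2-Max-Min) = 75/(510-198-123) = 75/189 = 0.39682… → S = 39.7%
(the 1/255 factors cancel in S and H, so raw channel differences can be used)
Max is G' → H = 60 × ((B-R)/Δ + 2) = 60 × ((123-134)/75 + 2)
  -11/75 + 2 = -0.1466… + 2 = 1.8533…
  H = 60 × 1.8533… = 111.2° → H = 111.2°
= HSL(111.2°, 39.7%, 62.9%)


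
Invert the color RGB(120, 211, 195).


Invert: (255-R, 255-G, 255-B)
R: 255-120 = 135
G: 255-211 = 44
B: 255-195 = 60
= RGB(135, 44, 60)


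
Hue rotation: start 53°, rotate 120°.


New hue = (H + rotation) mod 360
New hue = (53 + 120) mod 360
= 173 mod 360
= 173°


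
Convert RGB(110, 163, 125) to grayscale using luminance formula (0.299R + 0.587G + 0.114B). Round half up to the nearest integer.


Gray = 0.299×R + 0.587×G + 0.114×B
Gray = 0.299×110 + 0.587×163 + 0.114×125
Gray = 32.890 + 95.681 + 14.250
Gray = 142.821 → round half up → 143
Gray = 143


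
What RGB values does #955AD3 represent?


95 → 149 (R)
5A → 90 (G)
D3 → 211 (B)
= RGB(149, 90, 211)


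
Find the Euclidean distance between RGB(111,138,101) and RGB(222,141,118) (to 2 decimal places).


d = √[(R₁-R₂)² + (G₁-G₂)² + (B₁-B₂)²]
d = √[(111-222)² + (138-141)² + (101-118)²]
d = √[12321 + 9 + 289]
d = √12619
d ≈ 112.33


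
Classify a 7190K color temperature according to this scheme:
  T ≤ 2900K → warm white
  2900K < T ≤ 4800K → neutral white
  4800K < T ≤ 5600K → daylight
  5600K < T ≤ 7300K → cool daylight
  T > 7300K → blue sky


Temperature: 7190K
5600K < 7190K ≤ 7300K → cool daylight
Classification: cool daylight


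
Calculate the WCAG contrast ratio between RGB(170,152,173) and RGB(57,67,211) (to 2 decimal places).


Linearize each sRGB channel c=v/255: c/12.92 if c ≤ 0.04045 else ((c+0.055)/1.055)^2.4
L = 0.2126×R_lin + 0.7152×G_lin + 0.0722×B_lin
Color 1 (170,152,173):
  R=170: 170/255≈0.6667 > 0.04045 → ((0.6667+0.055)/1.055)^2.4 ≈ 0.40198
  G=152: 152/255≈0.5961 > 0.04045 → ((0.5961+0.055)/1.055)^2.4 ≈ 0.31399
  B=173: 173/255≈0.6784 > 0.04045 → ((0.6784+0.055)/1.055)^2.4 ≈ 0.41789
  L1 = 0.2126×0.40198 + 0.7152×0.31399 + 0.0722×0.41789 ≈ 0.34020
Color 2 (57,67,211):
  R=57: 57/255≈0.2235 > 0.04045 → ((0.2235+0.055)/1.055)^2.4 ≈ 0.04092
  G=67: 67/255≈0.2627 > 0.04045 → ((0.2627+0.055)/1.055)^2.4 ≈ 0.05613
  B=211: 211/255≈0.8275 > 0.04045 → ((0.8275+0.055)/1.055)^2.4 ≈ 0.65141
  L2 = 0.2126×0.04092 + 0.7152×0.05613 + 0.0722×0.65141 ≈ 0.09587
Lighter = 0.34020, Darker = 0.09587
Ratio = (L_lighter + 0.05) / (L_darker + 0.05)
Ratio = (0.34020 + 0.05) / (0.09587 + 0.05) = 0.39020 / 0.14587 ≈ 2.6749
Ratio ≈ 2.67:1


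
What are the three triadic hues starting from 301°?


Triadic: equally spaced at 120° intervals
H1 = 301°
H2 = (301 + 120) mod 360 = 61°
H3 = (301 + 240) mod 360 = 181°
Triadic = 301°, 61°, 181°


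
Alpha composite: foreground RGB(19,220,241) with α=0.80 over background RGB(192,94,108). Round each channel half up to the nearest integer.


C = α×F + (1-α)×B, with 1-α = 0.20
R: 0.80×19 + 0.20×192 = 15.20 + 38.40 = 53.60 → 54
G: 0.80×220 + 0.20×94 = 176.00 + 18.80 = 194.80 → 195
B: 0.80×241 + 0.20×108 = 192.80 + 21.60 = 214.40 → 214
= RGB(54, 195, 214)


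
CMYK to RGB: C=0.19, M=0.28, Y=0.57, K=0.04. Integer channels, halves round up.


R = 255 × (1-C) × (1-K) = 255 × 0.81 × 0.96 = 198.288 → 198
G = 255 × (1-M) × (1-K) = 255 × 0.72 × 0.96 = 176.256 → 176
B = 255 × (1-Y) × (1-K) = 255 × 0.43 × 0.96 = 105.264 → 105
= RGB(198, 176, 105)


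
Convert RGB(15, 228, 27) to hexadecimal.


R = 15 → 0F (hex)
G = 228 → E4 (hex)
B = 27 → 1B (hex)
Hex = #0FE41B


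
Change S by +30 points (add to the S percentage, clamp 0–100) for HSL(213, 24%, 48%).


Original S = 24%
Adjustment = +30 percentage points
New S = 24 + (30) = 54
Clamp to [0, 100] → 54
= HSL(213°, 54%, 48%)


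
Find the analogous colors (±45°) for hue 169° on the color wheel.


Base hue: 169°
Left analog: (169 - 45) mod 360 = 124°
Right analog: (169 + 45) mod 360 = 214°
Analogous hues = 124° and 214°


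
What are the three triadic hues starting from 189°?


Triadic: equally spaced at 120° intervals
H1 = 189°
H2 = (189 + 120) mod 360 = 309°
H3 = (189 + 240) mod 360 = 69°
Triadic = 189°, 309°, 69°


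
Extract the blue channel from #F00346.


Color: #F00346
R = F0 = 240
G = 03 = 3
B = 46 = 70
Blue = 70


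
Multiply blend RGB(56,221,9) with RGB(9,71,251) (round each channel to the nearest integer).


Multiply: C = A×B/255, rounded to nearest integer
R: 56×9/255 = 504/255 ≈ 1.976 → 2
G: 221×71/255 = 15691/255 ≈ 61.533 → 62
B: 9×251/255 = 2259/255 ≈ 8.859 → 9
= RGB(2, 62, 9)


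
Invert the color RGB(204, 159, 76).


Invert: (255-R, 255-G, 255-B)
R: 255-204 = 51
G: 255-159 = 96
B: 255-76 = 179
= RGB(51, 96, 179)


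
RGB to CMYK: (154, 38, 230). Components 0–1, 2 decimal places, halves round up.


R'=154/255≈0.6039, G'=38/255≈0.1490, B'=230/255≈0.9020
K = 1 - max(R',G',B') = 1 - 230/255 = 25/255 = 0.09803… → 0.10
(1-R'-K)/(1-K) simplifies to (max-R)/max with max = 230:
C = (230-154)/230 = 76/230 = 0.33043… → 0.33
M = (230-38)/230 = 192/230 = 0.83478… → 0.83
Y = (230-230)/230 = 0/230 = 0 → 0.00
= CMYK(0.33, 0.83, 0.00, 0.10)


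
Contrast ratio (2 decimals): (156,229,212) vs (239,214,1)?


Linearize each sRGB channel c=v/255: c/12.92 if c ≤ 0.04045 else ((c+0.055)/1.055)^2.4
L = 0.2126×R_lin + 0.7152×G_lin + 0.0722×B_lin
Color 1 (156,229,212):
  R=156: 156/255≈0.6118 > 0.04045 → ((0.6118+0.055)/1.055)^2.4 ≈ 0.33245
  G=229: 229/255≈0.8980 > 0.04045 → ((0.8980+0.055)/1.055)^2.4 ≈ 0.78354
  B=212: 212/255≈0.8314 > 0.04045 → ((0.8314+0.055)/1.055)^2.4 ≈ 0.65837
  L1 = 0.2126×0.33245 + 0.7152×0.78354 + 0.0722×0.65837 ≈ 0.67860
Color 2 (239,214,1):
  R=239: 239/255≈0.9373 > 0.04045 → ((0.9373+0.055)/1.055)^2.4 ≈ 0.86316
  G=214: 214/255≈0.8392 > 0.04045 → ((0.8392+0.055)/1.055)^2.4 ≈ 0.67244
  B=1: 1/255≈0.0039 ≤ 0.04045 → 0.0039/12.92 ≈ 0.00030
  L2 = 0.2126×0.86316 + 0.7152×0.67244 + 0.0722×0.00030 ≈ 0.66446
Lighter = 0.67860, Darker = 0.66446
Ratio = (L_lighter + 0.05) / (L_darker + 0.05)
Ratio = (0.67860 + 0.05) / (0.66446 + 0.05) = 0.72860 / 0.71446 ≈ 1.0198
Ratio ≈ 1.02:1


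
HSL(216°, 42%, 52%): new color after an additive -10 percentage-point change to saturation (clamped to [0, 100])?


Original S = 42%
Adjustment = -10 percentage points
New S = 42 + (-10) = 32
Clamp to [0, 100] → 32
= HSL(216°, 32%, 52%)


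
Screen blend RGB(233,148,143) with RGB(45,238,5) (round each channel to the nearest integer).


Screen: C = 255 - (255-A)×(255-B)/255, rounded to nearest integer
R: 255 - (255-233)×(255-45)/255 = 255 - 4620/255 ≈ 255 - 18.118 = 236.882 → 237
G: 255 - (255-148)×(255-238)/255 = 255 - 1819/255 ≈ 255 - 7.133 = 247.867 → 248
B: 255 - (255-143)×(255-5)/255 = 255 - 28000/255 ≈ 255 - 109.804 = 145.196 → 145
= RGB(237, 248, 145)


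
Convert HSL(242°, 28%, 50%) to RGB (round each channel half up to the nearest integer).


H=242°, S=0.28, L=0.50
C = (1-|2L-1|)×S = (1-|0.00|)×0.28 = 0.28
H' = H/60 = 242/60 ≈ 4.0333; X = C×(1-|H' mod 2 - 1|) ≈ 0.0093
m = L - C/2 = 0.50 - 0.14 = 0.36
Sector ⌊H'⌋ = 4 → (R',G',B') = (≈0.0093, 0.0, 0.28)
RGB = ((R'+m)×255, (G'+m)×255, (B'+m)×255) = (94.18, 91.8, 163.2)
Round half up → RGB(94, 92, 163)


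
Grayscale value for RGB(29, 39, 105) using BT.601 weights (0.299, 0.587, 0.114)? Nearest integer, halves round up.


Gray = 0.299×R + 0.587×G + 0.114×B
Gray = 0.299×29 + 0.587×39 + 0.114×105
Gray = 8.671 + 22.893 + 11.970
Gray = 43.534 → round half up → 44
Gray = 44


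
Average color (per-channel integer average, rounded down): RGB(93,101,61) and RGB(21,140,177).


Midpoint: each channel = ⌊(C₁+C₂)/2⌋
R: ⌊(93+21)/2⌋ = 57
G: ⌊(101+140)/2⌋ = 120
B: ⌊(61+177)/2⌋ = 119
= RGB(57, 120, 119)


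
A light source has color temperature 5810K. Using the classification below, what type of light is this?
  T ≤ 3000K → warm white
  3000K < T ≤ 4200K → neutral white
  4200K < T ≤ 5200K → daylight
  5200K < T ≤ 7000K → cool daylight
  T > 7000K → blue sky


Temperature: 5810K
5200K < 5810K ≤ 7000K → cool daylight
Classification: cool daylight


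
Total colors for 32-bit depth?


Colors = 2^bits = 2^32
= 4,294,967,296 colors


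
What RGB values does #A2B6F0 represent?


A2 → 162 (R)
B6 → 182 (G)
F0 → 240 (B)
= RGB(162, 182, 240)


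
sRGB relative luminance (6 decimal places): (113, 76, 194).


Linearize each channel (sRGB transfer function): c = v/255; c_lin = c/12.92 if c ≤ 0.04045, else ((c+0.055)/1.055)^2.4
  R: 113/255 ≈ 0.443137 > 0.04045 → ((0.443137+0.055)/1.055)^2.4 ≈ 0.165132
  G: 76/255 ≈ 0.298039 > 0.04045 → ((0.298039+0.055)/1.055)^2.4 ≈ 0.072272
  B: 194/255 ≈ 0.760784 > 0.04045 → ((0.760784+0.055)/1.055)^2.4 ≈ 0.539479
R_lin = 0.165132, G_lin = 0.072272, B_lin = 0.539479
L = 0.2126×R + 0.7152×G + 0.0722×B
L = 0.2126×0.165132 + 0.7152×0.072272 + 0.0722×0.539479
L ≈ 0.125746


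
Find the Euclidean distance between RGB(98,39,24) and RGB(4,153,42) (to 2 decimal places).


d = √[(R₁-R₂)² + (G₁-G₂)² + (B₁-B₂)²]
d = √[(98-4)² + (39-153)² + (24-42)²]
d = √[8836 + 12996 + 324]
d = √22156
d ≈ 148.85


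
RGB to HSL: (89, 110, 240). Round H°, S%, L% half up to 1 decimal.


Normalize: R'=89/255≈0.3490, G'=110/255≈0.4314, B'=240/255≈0.9412
Max=240/255, Min=89/255, Δ=Max-Min=151/255
L = (Max+Min)/2 = (240+89)/510 = 329/510 = 0.64509… → L = 64.5%
L > 0.5 → S = Δ/(2-Max-Min) = 151/(510-240-89) = 151/181 = 0.83425… → S = 83.4%
(the 1/255 factors cancel in S and H, so raw channel differences can be used)
Max is B' → H = 60 × ((R-G)/Δ + 4) = 60 × ((89-110)/151 + 4)
  -21/151 + 4 = -0.1390… + 4 = 3.8609…
  H = 60 × 3.8609… = 231.655…° → H = 231.7°
= HSL(231.7°, 83.4%, 64.5%)


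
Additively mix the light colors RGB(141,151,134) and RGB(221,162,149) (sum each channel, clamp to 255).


Additive: each channel = min(255, C₁+C₂)
R: 141+221 = 362 → 255
G: 151+162 = 313 → 255
B: 134+149 = 283 → 255
= RGB(255, 255, 255)


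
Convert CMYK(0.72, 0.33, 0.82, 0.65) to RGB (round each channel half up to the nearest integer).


R = 255 × (1-C) × (1-K) = 255 × 0.28 × 0.35 = 24.99 → 25
G = 255 × (1-M) × (1-K) = 255 × 0.67 × 0.35 = 59.7975 → 60
B = 255 × (1-Y) × (1-K) = 255 × 0.18 × 0.35 = 16.065 → 16
= RGB(25, 60, 16)


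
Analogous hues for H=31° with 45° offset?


Base hue: 31°
Left analog: (31 - 45) mod 360 = 346°
Right analog: (31 + 45) mod 360 = 76°
Analogous hues = 346° and 76°


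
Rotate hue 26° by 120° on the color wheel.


New hue = (H + rotation) mod 360
New hue = (26 + 120) mod 360
= 146 mod 360
= 146°


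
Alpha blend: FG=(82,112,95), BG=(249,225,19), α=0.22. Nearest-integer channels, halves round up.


C = α×F + (1-α)×B, with 1-α = 0.78
R: 0.22×82 + 0.78×249 = 18.04 + 194.22 = 212.26 → 212
G: 0.22×112 + 0.78×225 = 24.64 + 175.50 = 200.14 → 200
B: 0.22×95 + 0.78×19 = 20.90 + 14.82 = 35.72 → 36
= RGB(212, 200, 36)


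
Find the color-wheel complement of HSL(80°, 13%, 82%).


Complement = opposite side of color wheel = hue + 180°
H' = (80 + 180) mod 360 = 260°
S and L unchanged.
= HSL(260°, 13%, 82%)


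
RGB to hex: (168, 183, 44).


R = 168 → A8 (hex)
G = 183 → B7 (hex)
B = 44 → 2C (hex)
Hex = #A8B72C


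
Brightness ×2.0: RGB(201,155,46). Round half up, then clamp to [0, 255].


Multiply each channel by 2.0, round half up, clamp to [0, 255]
R: 201×2.0 = 402 → clamp → 255
G: 155×2.0 = 310 → clamp → 255
B: 46×2.0 = 92
= RGB(255, 255, 92)


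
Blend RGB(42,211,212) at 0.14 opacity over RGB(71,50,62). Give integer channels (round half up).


C = α×F + (1-α)×B, with 1-α = 0.86
R: 0.14×42 + 0.86×71 = 5.88 + 61.06 = 66.94 → 67
G: 0.14×211 + 0.86×50 = 29.54 + 43.00 = 72.54 → 73
B: 0.14×212 + 0.86×62 = 29.68 + 53.32 = 83.00 → 83
= RGB(67, 73, 83)


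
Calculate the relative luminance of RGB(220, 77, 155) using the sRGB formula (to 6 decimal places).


Linearize each channel (sRGB transfer function): c = v/255; c_lin = c/12.92 if c ≤ 0.04045, else ((c+0.055)/1.055)^2.4
  R: 220/255 ≈ 0.862745 > 0.04045 → ((0.862745+0.055)/1.055)^2.4 ≈ 0.715694
  G: 77/255 ≈ 0.301961 > 0.04045 → ((0.301961+0.055)/1.055)^2.4 ≈ 0.074214
  B: 155/255 ≈ 0.607843 > 0.04045 → ((0.607843+0.055)/1.055)^2.4 ≈ 0.327778
R_lin = 0.715694, G_lin = 0.074214, B_lin = 0.327778
L = 0.2126×R + 0.7152×G + 0.0722×B
L = 0.2126×0.715694 + 0.7152×0.074214 + 0.0722×0.327778
L ≈ 0.228900


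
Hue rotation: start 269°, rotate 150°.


New hue = (H + rotation) mod 360
New hue = (269 + 150) mod 360
= 419 mod 360
= 59°


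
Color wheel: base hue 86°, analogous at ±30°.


Base hue: 86°
Left analog: (86 - 30) mod 360 = 56°
Right analog: (86 + 30) mod 360 = 116°
Analogous hues = 56° and 116°


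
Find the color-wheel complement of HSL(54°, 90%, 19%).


Complement = opposite side of color wheel = hue + 180°
H' = (54 + 180) mod 360 = 234°
S and L unchanged.
= HSL(234°, 90%, 19%)


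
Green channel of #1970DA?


Color: #1970DA
R = 19 = 25
G = 70 = 112
B = DA = 218
Green = 112


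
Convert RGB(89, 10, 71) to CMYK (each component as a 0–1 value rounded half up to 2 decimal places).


R'=89/255≈0.3490, G'=10/255≈0.0392, B'=71/255≈0.2784
K = 1 - max(R',G',B') = 1 - 89/255 = 166/255 = 0.65098… → 0.65
(1-R'-K)/(1-K) simplifies to (max-R)/max with max = 89:
C = (89-89)/89 = 0/89 = 0 → 0.00
M = (89-10)/89 = 79/89 = 0.88764… → 0.89
Y = (89-71)/89 = 18/89 = 0.20224… → 0.20
= CMYK(0.00, 0.89, 0.20, 0.65)


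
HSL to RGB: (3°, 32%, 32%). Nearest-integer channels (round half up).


H=3°, S=0.32, L=0.32
C = (1-|2L-1|)×S = (1-|-0.36|)×0.32 = 0.2048
H' = H/60 = 3/60 ≈ 0.0500; X = C×(1-|H' mod 2 - 1|) = 0.01024
m = L - C/2 = 0.32 - 0.1024 = 0.2176
Sector ⌊H'⌋ = 0 → (R',G',B') = (0.2048, 0.01024, 0.0)
RGB = ((R'+m)×255, (G'+m)×255, (B'+m)×255) = (107.712, 58.0992, 55.488)
Round half up → RGB(108, 58, 55)


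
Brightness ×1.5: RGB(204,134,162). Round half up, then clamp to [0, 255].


Multiply each channel by 1.5, round half up, clamp to [0, 255]
R: 204×1.5 = 306 → clamp → 255
G: 134×1.5 = 201
B: 162×1.5 = 243
= RGB(255, 201, 243)


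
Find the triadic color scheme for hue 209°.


Triadic: equally spaced at 120° intervals
H1 = 209°
H2 = (209 + 120) mod 360 = 329°
H3 = (209 + 240) mod 360 = 89°
Triadic = 209°, 329°, 89°


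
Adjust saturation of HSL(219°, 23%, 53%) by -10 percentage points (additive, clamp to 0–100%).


Original S = 23%
Adjustment = -10 percentage points
New S = 23 + (-10) = 13
Clamp to [0, 100] → 13
= HSL(219°, 13%, 53%)


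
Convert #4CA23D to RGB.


4C → 76 (R)
A2 → 162 (G)
3D → 61 (B)
= RGB(76, 162, 61)


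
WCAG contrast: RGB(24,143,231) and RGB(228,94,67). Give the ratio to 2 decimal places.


Linearize each sRGB channel c=v/255: c/12.92 if c ≤ 0.04045 else ((c+0.055)/1.055)^2.4
L = 0.2126×R_lin + 0.7152×G_lin + 0.0722×B_lin
Color 1 (24,143,231):
  R=24: 24/255≈0.0941 > 0.04045 → ((0.0941+0.055)/1.055)^2.4 ≈ 0.00913
  G=143: 143/255≈0.5608 > 0.04045 → ((0.5608+0.055)/1.055)^2.4 ≈ 0.27468
  B=231: 231/255≈0.9059 > 0.04045 → ((0.9059+0.055)/1.055)^2.4 ≈ 0.79910
  L1 = 0.2126×0.00913 + 0.7152×0.27468 + 0.0722×0.79910 ≈ 0.25609
Color 2 (228,94,67):
  R=228: 228/255≈0.8941 > 0.04045 → ((0.8941+0.055)/1.055)^2.4 ≈ 0.77582
  G=94: 94/255≈0.3686 > 0.04045 → ((0.3686+0.055)/1.055)^2.4 ≈ 0.11193
  B=67: 67/255≈0.2627 > 0.04045 → ((0.2627+0.055)/1.055)^2.4 ≈ 0.05613
  L2 = 0.2126×0.77582 + 0.7152×0.11193 + 0.0722×0.05613 ≈ 0.24905
Lighter = 0.25609, Darker = 0.24905
Ratio = (L_lighter + 0.05) / (L_darker + 0.05)
Ratio = (0.25609 + 0.05) / (0.24905 + 0.05) = 0.30609 / 0.29905 ≈ 1.0235
Ratio ≈ 1.02:1


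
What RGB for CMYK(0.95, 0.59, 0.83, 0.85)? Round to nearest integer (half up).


R = 255 × (1-C) × (1-K) = 255 × 0.05 × 0.15 = 1.9125 → 2
G = 255 × (1-M) × (1-K) = 255 × 0.41 × 0.15 = 15.6825 → 16
B = 255 × (1-Y) × (1-K) = 255 × 0.17 × 0.15 = 6.5025 → 7
= RGB(2, 16, 7)


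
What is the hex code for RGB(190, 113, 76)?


R = 190 → BE (hex)
G = 113 → 71 (hex)
B = 76 → 4C (hex)
Hex = #BE714C


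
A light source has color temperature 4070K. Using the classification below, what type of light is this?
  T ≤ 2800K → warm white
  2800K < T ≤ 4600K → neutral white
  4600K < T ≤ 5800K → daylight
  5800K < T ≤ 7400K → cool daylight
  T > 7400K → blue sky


Temperature: 4070K
2800K < 4070K ≤ 4600K → neutral white
Classification: neutral white


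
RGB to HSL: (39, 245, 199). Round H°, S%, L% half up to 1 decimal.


Normalize: R'=39/255≈0.1529, G'=245/255≈0.9608, B'=199/255≈0.7804
Max=245/255, Min=39/255, Δ=Max-Min=206/255
L = (Max+Min)/2 = (245+39)/510 = 284/510 = 0.55686… → L = 55.7%
L > 0.5 → S = Δ/(2-Max-Min) = 206/(510-245-39) = 206/226 = 0.91150… → S = 91.2%
(the 1/255 factors cancel in S and H, so raw channel differences can be used)
Max is G' → H = 60 × ((B-R)/Δ + 2) = 60 × ((199-39)/206 + 2)
  160/206 + 2 = 0.7766… + 2 = 2.7766…
  H = 60 × 2.7766… = 166.601…° → H = 166.6°
= HSL(166.6°, 91.2%, 55.7%)


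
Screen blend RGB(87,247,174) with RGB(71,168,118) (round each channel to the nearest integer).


Screen: C = 255 - (255-A)×(255-B)/255, rounded to nearest integer
R: 255 - (255-87)×(255-71)/255 = 255 - 30912/255 ≈ 255 - 121.224 = 133.776 → 134
G: 255 - (255-247)×(255-168)/255 = 255 - 696/255 ≈ 255 - 2.729 = 252.271 → 252
B: 255 - (255-174)×(255-118)/255 = 255 - 11097/255 ≈ 255 - 43.518 = 211.482 → 211
= RGB(134, 252, 211)


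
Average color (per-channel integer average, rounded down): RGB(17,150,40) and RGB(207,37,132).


Midpoint: each channel = ⌊(C₁+C₂)/2⌋
R: ⌊(17+207)/2⌋ = 112
G: ⌊(150+37)/2⌋ = 93
B: ⌊(40+132)/2⌋ = 86
= RGB(112, 93, 86)


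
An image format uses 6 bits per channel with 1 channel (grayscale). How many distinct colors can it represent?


Total bits = 6 bits/channel × 1 channels = 6 bits
Distinct colors = 2^6
= 64 colors


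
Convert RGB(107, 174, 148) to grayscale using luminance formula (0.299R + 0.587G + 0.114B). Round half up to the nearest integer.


Gray = 0.299×R + 0.587×G + 0.114×B
Gray = 0.299×107 + 0.587×174 + 0.114×148
Gray = 31.993 + 102.138 + 16.872
Gray = 151.003 → round half up → 151
Gray = 151


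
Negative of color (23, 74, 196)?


Invert: (255-R, 255-G, 255-B)
R: 255-23 = 232
G: 255-74 = 181
B: 255-196 = 59
= RGB(232, 181, 59)


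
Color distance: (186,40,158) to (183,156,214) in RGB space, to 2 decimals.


d = √[(R₁-R₂)² + (G₁-G₂)² + (B₁-B₂)²]
d = √[(186-183)² + (40-156)² + (158-214)²]
d = √[9 + 13456 + 3136]
d = √16601
d ≈ 128.84


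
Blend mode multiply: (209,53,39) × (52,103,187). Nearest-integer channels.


Multiply: C = A×B/255, rounded to nearest integer
R: 209×52/255 = 10868/255 ≈ 42.620 → 43
G: 53×103/255 = 5459/255 ≈ 21.408 → 21
B: 39×187/255 = 7293/255 ≈ 28.600 → 29
= RGB(43, 21, 29)


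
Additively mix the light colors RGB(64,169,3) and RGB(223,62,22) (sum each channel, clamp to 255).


Additive: each channel = min(255, C₁+C₂)
R: 64+223 = 287 → 255
G: 169+62 = 231 → 231
B: 3+22 = 25 → 25
= RGB(255, 231, 25)


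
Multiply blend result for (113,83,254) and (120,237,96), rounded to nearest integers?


Multiply: C = A×B/255, rounded to nearest integer
R: 113×120/255 = 13560/255 ≈ 53.176 → 53
G: 83×237/255 = 19671/255 ≈ 77.141 → 77
B: 254×96/255 = 24384/255 ≈ 95.624 → 96
= RGB(53, 77, 96)


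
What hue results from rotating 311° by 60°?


New hue = (H + rotation) mod 360
New hue = (311 + 60) mod 360
= 371 mod 360
= 11°


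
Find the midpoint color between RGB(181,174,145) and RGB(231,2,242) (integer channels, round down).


Midpoint: each channel = ⌊(C₁+C₂)/2⌋
R: ⌊(181+231)/2⌋ = 206
G: ⌊(174+2)/2⌋ = 88
B: ⌊(145+242)/2⌋ = 193
= RGB(206, 88, 193)


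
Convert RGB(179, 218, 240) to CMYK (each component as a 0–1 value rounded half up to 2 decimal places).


R'=179/255≈0.7020, G'=218/255≈0.8549, B'=240/255≈0.9412
K = 1 - max(R',G',B') = 1 - 240/255 = 15/255 = 0.05882… → 0.06
(1-R'-K)/(1-K) simplifies to (max-R)/max with max = 240:
C = (240-179)/240 = 61/240 = 0.25416… → 0.25
M = (240-218)/240 = 22/240 = 0.09166… → 0.09
Y = (240-240)/240 = 0/240 = 0 → 0.00
= CMYK(0.25, 0.09, 0.00, 0.06)


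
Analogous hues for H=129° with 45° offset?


Base hue: 129°
Left analog: (129 - 45) mod 360 = 84°
Right analog: (129 + 45) mod 360 = 174°
Analogous hues = 84° and 174°


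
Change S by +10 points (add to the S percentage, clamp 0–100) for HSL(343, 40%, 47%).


Original S = 40%
Adjustment = +10 percentage points
New S = 40 + (10) = 50
Clamp to [0, 100] → 50
= HSL(343°, 50%, 47%)


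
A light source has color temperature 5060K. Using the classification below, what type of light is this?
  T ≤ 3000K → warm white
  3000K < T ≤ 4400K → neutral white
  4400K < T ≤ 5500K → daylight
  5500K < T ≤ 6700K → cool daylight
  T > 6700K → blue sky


Temperature: 5060K
4400K < 5060K ≤ 5500K → daylight
Classification: daylight


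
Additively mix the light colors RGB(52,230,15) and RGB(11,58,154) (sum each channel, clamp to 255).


Additive: each channel = min(255, C₁+C₂)
R: 52+11 = 63 → 63
G: 230+58 = 288 → 255
B: 15+154 = 169 → 169
= RGB(63, 255, 169)


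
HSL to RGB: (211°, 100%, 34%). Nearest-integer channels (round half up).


H=211°, S=1.00, L=0.34
C = (1-|2L-1|)×S = (1-|-0.32|)×1.00 = 0.68
H' = H/60 = 211/60 ≈ 3.5167; X = C×(1-|H' mod 2 - 1|) ≈ 0.3287
m = L - C/2 = 0.34 - 0.34 = 0
Sector ⌊H'⌋ = 3 → (R',G',B') = (0.0, ≈0.3287, 0.68)
RGB = ((R'+m)×255, (G'+m)×255, (B'+m)×255) = (0.0, 83.81, 173.4)
Round half up → RGB(0, 84, 173)


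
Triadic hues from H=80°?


Triadic: equally spaced at 120° intervals
H1 = 80°
H2 = (80 + 120) mod 360 = 200°
H3 = (80 + 240) mod 360 = 320°
Triadic = 80°, 200°, 320°


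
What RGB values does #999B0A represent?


99 → 153 (R)
9B → 155 (G)
0A → 10 (B)
= RGB(153, 155, 10)


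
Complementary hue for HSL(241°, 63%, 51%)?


Complement = opposite side of color wheel = hue + 180°
H' = (241 + 180) mod 360 = 61°
S and L unchanged.
= HSL(61°, 63%, 51%)


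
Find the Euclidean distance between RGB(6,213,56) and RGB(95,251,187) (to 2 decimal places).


d = √[(R₁-R₂)² + (G₁-G₂)² + (B₁-B₂)²]
d = √[(6-95)² + (213-251)² + (56-187)²]
d = √[7921 + 1444 + 17161]
d = √26526
d ≈ 162.87


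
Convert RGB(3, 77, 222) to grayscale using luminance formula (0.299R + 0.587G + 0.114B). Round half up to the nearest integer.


Gray = 0.299×R + 0.587×G + 0.114×B
Gray = 0.299×3 + 0.587×77 + 0.114×222
Gray = 0.897 + 45.199 + 25.308
Gray = 71.404 → round half up → 71
Gray = 71


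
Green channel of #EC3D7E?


Color: #EC3D7E
R = EC = 236
G = 3D = 61
B = 7E = 126
Green = 61


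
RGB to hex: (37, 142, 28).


R = 37 → 25 (hex)
G = 142 → 8E (hex)
B = 28 → 1C (hex)
Hex = #258E1C


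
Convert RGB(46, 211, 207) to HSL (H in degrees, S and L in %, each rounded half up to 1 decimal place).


Normalize: R'=46/255≈0.1804, G'=211/255≈0.8275, B'=207/255≈0.8118
Max=211/255, Min=46/255, Δ=Max-Min=165/255
L = (Max+Min)/2 = (211+46)/510 = 257/510 = 0.50392… → L = 50.4%
L > 0.5 → S = Δ/(2-Max-Min) = 165/(510-211-46) = 165/253 = 0.65217… → S = 65.2%
(the 1/255 factors cancel in S and H, so raw channel differences can be used)
Max is G' → H = 60 × ((B-R)/Δ + 2) = 60 × ((207-46)/165 + 2)
  161/165 + 2 = 0.9757… + 2 = 2.9757…
  H = 60 × 2.9757… = 178.545…° → H = 178.5°
= HSL(178.5°, 65.2%, 50.4%)


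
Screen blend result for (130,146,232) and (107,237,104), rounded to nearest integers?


Screen: C = 255 - (255-A)×(255-B)/255, rounded to nearest integer
R: 255 - (255-130)×(255-107)/255 = 255 - 18500/255 ≈ 255 - 72.549 = 182.451 → 182
G: 255 - (255-146)×(255-237)/255 = 255 - 1962/255 ≈ 255 - 7.694 = 247.306 → 247
B: 255 - (255-232)×(255-104)/255 = 255 - 3473/255 ≈ 255 - 13.620 = 241.380 → 241
= RGB(182, 247, 241)


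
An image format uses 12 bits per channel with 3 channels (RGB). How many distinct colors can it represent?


Total bits = 12 bits/channel × 3 channels = 36 bits
Distinct colors = 2^36
= 68,719,476,736 colors


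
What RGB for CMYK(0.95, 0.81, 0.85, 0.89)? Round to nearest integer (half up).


R = 255 × (1-C) × (1-K) = 255 × 0.05 × 0.11 = 1.4025 → 1
G = 255 × (1-M) × (1-K) = 255 × 0.19 × 0.11 = 5.3295 → 5
B = 255 × (1-Y) × (1-K) = 255 × 0.15 × 0.11 = 4.2075 → 4
= RGB(1, 5, 4)


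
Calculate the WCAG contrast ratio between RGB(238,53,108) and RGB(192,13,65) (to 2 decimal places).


Linearize each sRGB channel c=v/255: c/12.92 if c ≤ 0.04045 else ((c+0.055)/1.055)^2.4
L = 0.2126×R_lin + 0.7152×G_lin + 0.0722×B_lin
Color 1 (238,53,108):
  R=238: 238/255≈0.9333 > 0.04045 → ((0.9333+0.055)/1.055)^2.4 ≈ 0.85499
  G=53: 53/255≈0.2078 > 0.04045 → ((0.2078+0.055)/1.055)^2.4 ≈ 0.03560
  B=108: 108/255≈0.4235 > 0.04045 → ((0.4235+0.055)/1.055)^2.4 ≈ 0.14996
  L1 = 0.2126×0.85499 + 0.7152×0.03560 + 0.0722×0.14996 ≈ 0.21806
Color 2 (192,13,65):
  R=192: 192/255≈0.7529 > 0.04045 → ((0.7529+0.055)/1.055)^2.4 ≈ 0.52712
  G=13: 13/255≈0.0510 > 0.04045 → ((0.0510+0.055)/1.055)^2.4 ≈ 0.00402
  B=65: 65/255≈0.2549 > 0.04045 → ((0.2549+0.055)/1.055)^2.4 ≈ 0.05286
  L2 = 0.2126×0.52712 + 0.7152×0.00402 + 0.0722×0.05286 ≈ 0.11876
Lighter = 0.21806, Darker = 0.11876
Ratio = (L_lighter + 0.05) / (L_darker + 0.05)
Ratio = (0.21806 + 0.05) / (0.11876 + 0.05) = 0.26806 / 0.16876 ≈ 1.5884
Ratio ≈ 1.59:1


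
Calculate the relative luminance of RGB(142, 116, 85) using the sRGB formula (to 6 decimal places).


Linearize each channel (sRGB transfer function): c = v/255; c_lin = c/12.92 if c ≤ 0.04045, else ((c+0.055)/1.055)^2.4
  R: 142/255 ≈ 0.556863 > 0.04045 → ((0.556863+0.055)/1.055)^2.4 ≈ 0.270498
  G: 116/255 ≈ 0.454902 > 0.04045 → ((0.454902+0.055)/1.055)^2.4 ≈ 0.174647
  B: 85/255 ≈ 0.333333 > 0.04045 → ((0.333333+0.055)/1.055)^2.4 ≈ 0.090842
R_lin = 0.270498, G_lin = 0.174647, B_lin = 0.090842
L = 0.2126×R + 0.7152×G + 0.0722×B
L = 0.2126×0.270498 + 0.7152×0.174647 + 0.0722×0.090842
L ≈ 0.188974


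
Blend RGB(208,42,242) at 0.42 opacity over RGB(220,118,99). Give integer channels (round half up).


C = α×F + (1-α)×B, with 1-α = 0.58
R: 0.42×208 + 0.58×220 = 87.36 + 127.60 = 214.96 → 215
G: 0.42×42 + 0.58×118 = 17.64 + 68.44 = 86.08 → 86
B: 0.42×242 + 0.58×99 = 101.64 + 57.42 = 159.06 → 159
= RGB(215, 86, 159)


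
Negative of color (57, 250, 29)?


Invert: (255-R, 255-G, 255-B)
R: 255-57 = 198
G: 255-250 = 5
B: 255-29 = 226
= RGB(198, 5, 226)


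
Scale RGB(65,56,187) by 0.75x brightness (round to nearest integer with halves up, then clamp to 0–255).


Multiply each channel by 0.75, round half up, clamp to [0, 255]
R: 65×0.75 = 48.75 → round → 49
G: 56×0.75 = 42
B: 187×0.75 = 140.25 → round → 140
= RGB(49, 42, 140)


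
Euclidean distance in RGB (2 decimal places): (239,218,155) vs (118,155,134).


d = √[(R₁-R₂)² + (G₁-G₂)² + (B₁-B₂)²]
d = √[(239-118)² + (218-155)² + (155-134)²]
d = √[14641 + 3969 + 441]
d = √19051
d ≈ 138.03


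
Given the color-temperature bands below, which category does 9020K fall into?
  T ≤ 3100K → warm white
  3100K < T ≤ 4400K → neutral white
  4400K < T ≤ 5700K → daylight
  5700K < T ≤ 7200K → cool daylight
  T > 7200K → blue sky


Temperature: 9020K
9020K > 7200K → blue sky
Classification: blue sky


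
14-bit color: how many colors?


Colors = 2^bits = 2^14
= 16,384 colors


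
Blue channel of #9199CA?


Color: #9199CA
R = 91 = 145
G = 99 = 153
B = CA = 202
Blue = 202


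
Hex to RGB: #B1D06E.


B1 → 177 (R)
D0 → 208 (G)
6E → 110 (B)
= RGB(177, 208, 110)


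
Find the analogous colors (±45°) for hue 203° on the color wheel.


Base hue: 203°
Left analog: (203 - 45) mod 360 = 158°
Right analog: (203 + 45) mod 360 = 248°
Analogous hues = 158° and 248°


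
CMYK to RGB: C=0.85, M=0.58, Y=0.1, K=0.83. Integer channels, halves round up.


R = 255 × (1-C) × (1-K) = 255 × 0.15 × 0.17 = 6.5025 → 7
G = 255 × (1-M) × (1-K) = 255 × 0.42 × 0.17 = 18.207 → 18
B = 255 × (1-Y) × (1-K) = 255 × 0.90 × 0.17 = 39.015 → 39
= RGB(7, 18, 39)


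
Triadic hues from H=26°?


Triadic: equally spaced at 120° intervals
H1 = 26°
H2 = (26 + 120) mod 360 = 146°
H3 = (26 + 240) mod 360 = 266°
Triadic = 26°, 146°, 266°


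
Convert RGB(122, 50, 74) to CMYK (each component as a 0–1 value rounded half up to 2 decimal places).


R'=122/255≈0.4784, G'=50/255≈0.1961, B'=74/255≈0.2902
K = 1 - max(R',G',B') = 1 - 122/255 = 133/255 = 0.52156… → 0.52
(1-R'-K)/(1-K) simplifies to (max-R)/max with max = 122:
C = (122-122)/122 = 0/122 = 0 → 0.00
M = (122-50)/122 = 72/122 = 0.59016… → 0.59
Y = (122-74)/122 = 48/122 = 0.39344… → 0.39
= CMYK(0.00, 0.59, 0.39, 0.52)


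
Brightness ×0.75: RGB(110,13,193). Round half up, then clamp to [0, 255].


Multiply each channel by 0.75, round half up, clamp to [0, 255]
R: 110×0.75 = 82.5 → round → 83
G: 13×0.75 = 9.75 → round → 10
B: 193×0.75 = 144.75 → round → 145
= RGB(83, 10, 145)


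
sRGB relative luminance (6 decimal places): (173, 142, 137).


Linearize each channel (sRGB transfer function): c = v/255; c_lin = c/12.92 if c ≤ 0.04045, else ((c+0.055)/1.055)^2.4
  R: 173/255 ≈ 0.678431 > 0.04045 → ((0.678431+0.055)/1.055)^2.4 ≈ 0.417885
  G: 142/255 ≈ 0.556863 > 0.04045 → ((0.556863+0.055)/1.055)^2.4 ≈ 0.270498
  B: 137/255 ≈ 0.537255 > 0.04045 → ((0.537255+0.055)/1.055)^2.4 ≈ 0.250158
R_lin = 0.417885, G_lin = 0.270498, B_lin = 0.250158
L = 0.2126×R + 0.7152×G + 0.0722×B
L = 0.2126×0.417885 + 0.7152×0.270498 + 0.0722×0.250158
L ≈ 0.300364


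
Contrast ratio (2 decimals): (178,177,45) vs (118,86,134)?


Linearize each sRGB channel c=v/255: c/12.92 if c ≤ 0.04045 else ((c+0.055)/1.055)^2.4
L = 0.2126×R_lin + 0.7152×G_lin + 0.0722×B_lin
Color 1 (178,177,45):
  R=178: 178/255≈0.6980 > 0.04045 → ((0.6980+0.055)/1.055)^2.4 ≈ 0.44520
  G=177: 177/255≈0.6941 > 0.04045 → ((0.6941+0.055)/1.055)^2.4 ≈ 0.43966
  B=45: 45/255≈0.1765 > 0.04045 → ((0.1765+0.055)/1.055)^2.4 ≈ 0.02624
  L1 = 0.2126×0.44520 + 0.7152×0.43966 + 0.0722×0.02624 ≈ 0.41099
Color 2 (118,86,134):
  R=118: 118/255≈0.4627 > 0.04045 → ((0.4627+0.055)/1.055)^2.4 ≈ 0.18116
  G=86: 86/255≈0.3373 > 0.04045 → ((0.3373+0.055)/1.055)^2.4 ≈ 0.09306
  B=134: 134/255≈0.5255 > 0.04045 → ((0.5255+0.055)/1.055)^2.4 ≈ 0.23840
  L2 = 0.2126×0.18116 + 0.7152×0.09306 + 0.0722×0.23840 ≈ 0.12228
Lighter = 0.41099, Darker = 0.12228
Ratio = (L_lighter + 0.05) / (L_darker + 0.05)
Ratio = (0.41099 + 0.05) / (0.12228 + 0.05) = 0.46099 / 0.17228 ≈ 2.6757
Ratio ≈ 2.68:1


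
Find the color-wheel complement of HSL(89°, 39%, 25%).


Complement = opposite side of color wheel = hue + 180°
H' = (89 + 180) mod 360 = 269°
S and L unchanged.
= HSL(269°, 39%, 25%)


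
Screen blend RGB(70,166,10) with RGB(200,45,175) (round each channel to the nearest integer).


Screen: C = 255 - (255-A)×(255-B)/255, rounded to nearest integer
R: 255 - (255-70)×(255-200)/255 = 255 - 10175/255 ≈ 255 - 39.902 = 215.098 → 215
G: 255 - (255-166)×(255-45)/255 = 255 - 18690/255 ≈ 255 - 73.294 = 181.706 → 182
B: 255 - (255-10)×(255-175)/255 = 255 - 19600/255 ≈ 255 - 76.863 = 178.137 → 178
= RGB(215, 182, 178)


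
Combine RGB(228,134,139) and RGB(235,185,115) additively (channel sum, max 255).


Additive: each channel = min(255, C₁+C₂)
R: 228+235 = 463 → 255
G: 134+185 = 319 → 255
B: 139+115 = 254 → 254
= RGB(255, 255, 254)


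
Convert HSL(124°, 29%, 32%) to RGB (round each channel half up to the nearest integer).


H=124°, S=0.29, L=0.32
C = (1-|2L-1|)×S = (1-|-0.36|)×0.29 = 0.1856
H' = H/60 = 124/60 ≈ 2.0667; X = C×(1-|H' mod 2 - 1|) ≈ 0.0124
m = L - C/2 = 0.32 - 0.0928 = 0.2272
Sector ⌊H'⌋ = 2 → (R',G',B') = (0.0, 0.1856, ≈0.0124)
RGB = ((R'+m)×255, (G'+m)×255, (B'+m)×255) = (57.936, 105.264, 61.0912)
Round half up → RGB(58, 105, 61)


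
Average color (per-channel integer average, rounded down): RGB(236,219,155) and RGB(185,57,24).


Midpoint: each channel = ⌊(C₁+C₂)/2⌋
R: ⌊(236+185)/2⌋ = 210
G: ⌊(219+57)/2⌋ = 138
B: ⌊(155+24)/2⌋ = 89
= RGB(210, 138, 89)


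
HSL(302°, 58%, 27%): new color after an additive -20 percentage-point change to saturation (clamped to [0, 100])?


Original S = 58%
Adjustment = -20 percentage points
New S = 58 + (-20) = 38
Clamp to [0, 100] → 38
= HSL(302°, 38%, 27%)


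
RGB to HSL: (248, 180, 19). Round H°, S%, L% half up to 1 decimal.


Normalize: R'=248/255≈0.9725, G'=180/255≈0.7059, B'=19/255≈0.0745
Max=248/255, Min=19/255, Δ=Max-Min=229/255
L = (Max+Min)/2 = (248+19)/510 = 267/510 = 0.52352… → L = 52.4%
L > 0.5 → S = Δ/(2-Max-Min) = 229/(510-248-19) = 229/243 = 0.94238… → S = 94.2%
(the 1/255 factors cancel in S and H, so raw channel differences can be used)
Max is R' → H = 60 × (((G-B)/Δ) mod 6) = 60 × (((180-19)/229) mod 6)
  161/229 = 0.7030…
  H = 60 × 0.7030… = 42.183…° → H = 42.2°
= HSL(42.2°, 94.2%, 52.4%)


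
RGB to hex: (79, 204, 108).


R = 79 → 4F (hex)
G = 204 → CC (hex)
B = 108 → 6C (hex)
Hex = #4FCC6C


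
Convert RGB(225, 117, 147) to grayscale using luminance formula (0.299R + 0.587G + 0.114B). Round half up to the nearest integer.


Gray = 0.299×R + 0.587×G + 0.114×B
Gray = 0.299×225 + 0.587×117 + 0.114×147
Gray = 67.275 + 68.679 + 16.758
Gray = 152.712 → round half up → 153
Gray = 153


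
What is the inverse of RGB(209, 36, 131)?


Invert: (255-R, 255-G, 255-B)
R: 255-209 = 46
G: 255-36 = 219
B: 255-131 = 124
= RGB(46, 219, 124)


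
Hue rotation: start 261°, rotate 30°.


New hue = (H + rotation) mod 360
New hue = (261 + 30) mod 360
= 291 mod 360
= 291°


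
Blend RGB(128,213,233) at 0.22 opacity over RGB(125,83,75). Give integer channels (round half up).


C = α×F + (1-α)×B, with 1-α = 0.78
R: 0.22×128 + 0.78×125 = 28.16 + 97.50 = 125.66 → 126
G: 0.22×213 + 0.78×83 = 46.86 + 64.74 = 111.60 → 112
B: 0.22×233 + 0.78×75 = 51.26 + 58.50 = 109.76 → 110
= RGB(126, 112, 110)


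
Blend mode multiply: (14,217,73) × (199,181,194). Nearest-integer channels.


Multiply: C = A×B/255, rounded to nearest integer
R: 14×199/255 = 2786/255 ≈ 10.925 → 11
G: 217×181/255 = 39277/255 ≈ 154.027 → 154
B: 73×194/255 = 14162/255 ≈ 55.537 → 56
= RGB(11, 154, 56)


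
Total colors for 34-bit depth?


Colors = 2^bits = 2^34
= 17,179,869,184 colors


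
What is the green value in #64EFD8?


Color: #64EFD8
R = 64 = 100
G = EF = 239
B = D8 = 216
Green = 239


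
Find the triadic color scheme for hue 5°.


Triadic: equally spaced at 120° intervals
H1 = 5°
H2 = (5 + 120) mod 360 = 125°
H3 = (5 + 240) mod 360 = 245°
Triadic = 5°, 125°, 245°


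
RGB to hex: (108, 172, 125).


R = 108 → 6C (hex)
G = 172 → AC (hex)
B = 125 → 7D (hex)
Hex = #6CAC7D


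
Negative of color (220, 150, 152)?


Invert: (255-R, 255-G, 255-B)
R: 255-220 = 35
G: 255-150 = 105
B: 255-152 = 103
= RGB(35, 105, 103)
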